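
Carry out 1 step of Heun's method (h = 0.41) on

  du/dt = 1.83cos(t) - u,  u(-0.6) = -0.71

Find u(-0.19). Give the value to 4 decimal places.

0.0725

Heun: k1 = f(t_n, u_n); k2 = f(t_n + h, u_n + h·k1); u_{n+1} = u_n + (h/2)·(k1 + k2).
t=-0.600000, u=-0.710000:
  k1 = f(-0.600000, -0.710000) = 2.220364
  k2 = f(-0.190000, 0.200349) = 1.596718
  u ← -0.710000 + (0.41/2)·(2.220364 + 1.596718) = 0.072502
u(-0.19) ≈ 0.0725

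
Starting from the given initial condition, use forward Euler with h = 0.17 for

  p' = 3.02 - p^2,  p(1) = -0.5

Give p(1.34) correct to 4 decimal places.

0.4842

Euler: p_{n+1} = p_n + h·f(x_n, p_n).
x=1.000000, p=-0.500000: f=2.770000 → p ← -0.500000 + 0.17·2.770000 = -0.029100
x=1.170000, p=-0.029100: f=3.019153 → p ← -0.029100 + 0.17·3.019153 = 0.484156
p(1.34) ≈ 0.4842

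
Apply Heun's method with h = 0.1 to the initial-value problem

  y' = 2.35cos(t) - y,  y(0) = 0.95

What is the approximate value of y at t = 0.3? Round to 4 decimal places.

1.3019

Heun: k1 = f(t_n, y_n); k2 = f(t_n + h, y_n + h·k1); y_{n+1} = y_n + (h/2)·(k1 + k2).
t=0.000000, y=0.950000:
  k1 = f(0.000000, 0.950000) = 1.400000
  k2 = f(0.100000, 1.090000) = 1.248260
  y ← 0.950000 + (0.1/2)·(1.400000 + 1.248260) = 1.082413
t=0.100000, y=1.082413:
  k1 = f(0.100000, 1.082413) = 1.255847
  k2 = f(0.200000, 1.207998) = 1.095159
  y ← 1.082413 + (0.1/2)·(1.255847 + 1.095159) = 1.199963
t=0.200000, y=1.199963:
  k1 = f(0.200000, 1.199963) = 1.103193
  k2 = f(0.300000, 1.310283) = 0.934758
  y ← 1.199963 + (0.1/2)·(1.103193 + 0.934758) = 1.301861
y(0.3) ≈ 1.3019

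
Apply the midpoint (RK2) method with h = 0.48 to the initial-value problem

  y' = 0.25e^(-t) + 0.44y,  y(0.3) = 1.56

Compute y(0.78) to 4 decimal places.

2.0036

Midpoint: k1 = f(t_n, y_n); k2 = f(t_n + h/2, y_n + (h/2)·k1); y_{n+1} = y_n + h·k2.
t=0.300000, y=1.560000:
  k1 = f(0.300000, 1.560000) = 0.871605
  k2 = f(0.540000, 1.769185) = 0.924129
  y ← 1.560000 + 0.48·0.924129 = 2.003582
y(0.78) ≈ 2.0036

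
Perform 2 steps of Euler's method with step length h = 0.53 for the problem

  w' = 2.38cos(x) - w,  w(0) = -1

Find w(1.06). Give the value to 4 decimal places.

1.4603

Euler: w_{n+1} = w_n + h·f(x_n, w_n).
x=0.000000, w=-1.000000: f=3.380000 → w ← -1.000000 + 0.53·3.380000 = 0.791400
x=0.530000, w=0.791400: f=1.262081 → w ← 0.791400 + 0.53·1.262081 = 1.460303
w(1.06) ≈ 1.4603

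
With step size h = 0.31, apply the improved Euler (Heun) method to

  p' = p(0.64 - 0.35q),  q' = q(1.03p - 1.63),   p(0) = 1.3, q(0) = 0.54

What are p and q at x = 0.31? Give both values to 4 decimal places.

Heun on (p,q): k1 = f(x_n, state_n); k2 = f(x_n + h, state_n + h·k1); state_{n+1} = state_n + (h/2)·(k1 + k2).
0.000000: (1.300000, 0.540000)
  k1 = (0.586300, -0.157140)
  predictor → (1.481753, 0.491287)
  k2 = (0.693534, -0.050993)
  → (1.498374, 0.507739)
(p(0.31), q(0.31)) ≈ (1.4984, 0.5077)

1.4984, 0.5077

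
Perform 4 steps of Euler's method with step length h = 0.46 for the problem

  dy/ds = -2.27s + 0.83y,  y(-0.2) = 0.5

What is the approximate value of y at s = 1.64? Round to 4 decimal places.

Euler: y_{n+1} = y_n + h·f(s_n, y_n).
s=-0.200000, y=0.500000: f=0.869000 → y ← 0.500000 + 0.46·0.869000 = 0.899740
s=0.260000, y=0.899740: f=0.156584 → y ← 0.899740 + 0.46·0.156584 = 0.971769
s=0.720000, y=0.971769: f=-0.827832 → y ← 0.971769 + 0.46·(-0.827832) = 0.590966
s=1.180000, y=0.590966: f=-2.188098 → y ← 0.590966 + 0.46·(-2.188098) = -0.415559
y(1.64) ≈ -0.4156

-0.4156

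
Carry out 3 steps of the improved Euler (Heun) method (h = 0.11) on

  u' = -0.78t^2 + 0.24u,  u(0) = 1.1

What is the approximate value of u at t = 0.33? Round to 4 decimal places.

Heun: k1 = f(t_n, u_n); k2 = f(t_n + h, u_n + h·k1); u_{n+1} = u_n + (h/2)·(k1 + k2).
t=0.000000, u=1.100000:
  k1 = f(0.000000, 1.100000) = 0.264000
  k2 = f(0.110000, 1.129040) = 0.261532
  u ← 1.100000 + (0.11/2)·(0.264000 + 0.261532) = 1.128904
t=0.110000, u=1.128904:
  k1 = f(0.110000, 1.128904) = 0.261499
  k2 = f(0.220000, 1.157669) = 0.240089
  u ← 1.128904 + (0.11/2)·(0.261499 + 0.240089) = 1.156492
t=0.220000, u=1.156492:
  k1 = f(0.220000, 1.156492) = 0.239806
  k2 = f(0.330000, 1.182870) = 0.198947
  u ← 1.156492 + (0.11/2)·(0.239806 + 0.198947) = 1.180623
u(0.33) ≈ 1.1806

1.1806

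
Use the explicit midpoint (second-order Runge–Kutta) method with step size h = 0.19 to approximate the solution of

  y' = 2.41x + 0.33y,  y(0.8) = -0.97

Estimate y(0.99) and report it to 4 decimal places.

Midpoint: k1 = f(x_n, y_n); k2 = f(x_n + h/2, y_n + (h/2)·k1); y_{n+1} = y_n + h·k2.
x=0.800000, y=-0.970000:
  k1 = f(0.800000, -0.970000) = 1.607900
  k2 = f(0.895000, -0.817249) = 1.887258
  y ← -0.970000 + 0.19·1.887258 = -0.611421
y(0.99) ≈ -0.6114

-0.6114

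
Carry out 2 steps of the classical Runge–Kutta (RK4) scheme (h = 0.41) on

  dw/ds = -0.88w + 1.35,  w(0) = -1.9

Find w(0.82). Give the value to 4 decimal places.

RK4: k1 = f(s_n, w_n); k2 = f(s_n + h/2, w_n + (h/2)·k1); k3 = f(s_n + h/2, w_n + (h/2)·k2); k4 = f(s_n + h, w_n + h·k3); w_{n+1} = w_n + (h/6)·(k1 + 2k2 + 2k3 + k4).
s=0.000000, w=-1.900000:
  k1 = f(0.000000, -1.900000) = 3.022000
  k2 = f(0.205000, -1.280490) = 2.476831
  k3 = f(0.205000, -1.392250) = 2.575180
  k4 = f(0.410000, -0.844176) = 2.092875
  w ← -1.900000 + (0.41/6)·(k1 + 2k2 + 2k3 + k4) = -0.860042
s=0.410000, w=-0.860042:
  k1 = f(0.410000, -0.860042) = 2.106837
  k2 = f(0.615000, -0.428140) = 1.726764
  k3 = f(0.615000, -0.506056) = 1.795329
  k4 = f(0.820000, -0.123957) = 1.459082
  w ← -0.860042 + (0.41/6)·(k1 + 2k2 + 2k3 + k4) = -0.135018
w(0.82) ≈ -0.1350

-0.1350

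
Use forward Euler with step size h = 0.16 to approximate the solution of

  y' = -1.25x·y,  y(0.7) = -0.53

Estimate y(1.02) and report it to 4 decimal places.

Euler: y_{n+1} = y_n + h·f(x_n, y_n).
x=0.700000, y=-0.530000: f=0.463750 → y ← -0.530000 + 0.16·0.463750 = -0.455800
x=0.860000, y=-0.455800: f=0.489985 → y ← -0.455800 + 0.16·0.489985 = -0.377402
y(1.02) ≈ -0.3774

-0.3774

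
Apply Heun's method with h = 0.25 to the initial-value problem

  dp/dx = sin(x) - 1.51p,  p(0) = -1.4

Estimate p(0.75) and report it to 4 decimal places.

-0.2751

Heun: k1 = f(x_n, p_n); k2 = f(x_n + h, p_n + h·k1); p_{n+1} = p_n + (h/2)·(k1 + k2).
x=0.000000, p=-1.400000:
  k1 = f(0.000000, -1.400000) = 2.114000
  k2 = f(0.250000, -0.871500) = 1.563369
  p ← -1.400000 + (0.25/2)·(2.114000 + 1.563369) = -0.940329
x=0.250000, p=-0.940329:
  k1 = f(0.250000, -0.940329) = 1.667301
  k2 = f(0.500000, -0.523504) = 1.269916
  p ← -0.940329 + (0.25/2)·(1.667301 + 1.269916) = -0.573177
x=0.500000, p=-0.573177:
  k1 = f(0.500000, -0.573177) = 1.344922
  k2 = f(0.750000, -0.236946) = 1.039427
  p ← -0.573177 + (0.25/2)·(1.344922 + 1.039427) = -0.275133
p(0.75) ≈ -0.2751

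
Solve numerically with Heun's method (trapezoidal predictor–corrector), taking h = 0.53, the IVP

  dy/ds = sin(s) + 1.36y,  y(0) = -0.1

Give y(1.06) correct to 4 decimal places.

Heun: k1 = f(s_n, y_n); k2 = f(s_n + h, y_n + h·k1); y_{n+1} = y_n + (h/2)·(k1 + k2).
s=0.000000, y=-0.100000:
  k1 = f(0.000000, -0.100000) = -0.136000
  k2 = f(0.530000, -0.172080) = 0.271505
  y ← -0.100000 + (0.53/2)·(-0.136000 + 0.271505) = -0.064091
s=0.530000, y=-0.064091:
  k1 = f(0.530000, -0.064091) = 0.418369
  k2 = f(1.060000, 0.157644) = 1.086752
  y ← -0.064091 + (0.53/2)·(0.418369 + 1.086752) = 0.334766
y(1.06) ≈ 0.3348

0.3348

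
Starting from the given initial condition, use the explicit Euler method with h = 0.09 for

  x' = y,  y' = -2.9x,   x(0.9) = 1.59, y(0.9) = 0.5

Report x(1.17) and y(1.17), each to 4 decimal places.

Euler on (x,y): x_{n+1} = x_n + h·x', y_{n+1} = y_n + h·y'.
0.900000: (1.590000, 0.500000); f=(0.500000, -4.611000) → (1.635000, 0.085010)
0.990000: (1.635000, 0.085010); f=(0.085010, -4.741500) → (1.642651, -0.341725)
1.080000: (1.642651, -0.341725); f=(-0.341725, -4.763688) → (1.611896, -0.770457)
(x(1.17), y(1.17)) ≈ (1.6119, -0.7705)

1.6119, -0.7705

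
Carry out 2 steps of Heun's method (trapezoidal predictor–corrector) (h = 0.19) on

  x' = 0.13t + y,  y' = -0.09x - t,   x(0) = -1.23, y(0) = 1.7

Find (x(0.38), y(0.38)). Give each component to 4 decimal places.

-0.5745, 1.6587

Heun on (x,y): k1 = f(t_n, state_n); k2 = f(t_n + h, state_n + h·k1); state_{n+1} = state_n + (h/2)·(k1 + k2).
0.000000: (-1.230000, 1.700000)
  k1 = (1.700000, 0.110700)
  predictor → (-0.907000, 1.721033)
  k2 = (1.745733, -0.108370)
  → (-0.902655, 1.700221)
0.190000: (-0.902655, 1.700221)
  k1 = (1.724921, -0.108761)
  predictor → (-0.574920, 1.679557)
  k2 = (1.728957, -0.328257)
  → (-0.574537, 1.658705)
(x(0.38), y(0.38)) ≈ (-0.5745, 1.6587)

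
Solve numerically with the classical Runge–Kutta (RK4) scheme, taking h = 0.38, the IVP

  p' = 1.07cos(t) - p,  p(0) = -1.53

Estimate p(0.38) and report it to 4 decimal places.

-0.7171

RK4: k1 = f(t_n, p_n); k2 = f(t_n + h/2, p_n + (h/2)·k1); k3 = f(t_n + h/2, p_n + (h/2)·k2); k4 = f(t_n + h, p_n + h·k3); p_{n+1} = p_n + (h/6)·(k1 + 2k2 + 2k3 + k4).
t=0.000000, p=-1.530000:
  k1 = f(0.000000, -1.530000) = 2.600000
  k2 = f(0.190000, -1.036000) = 2.086745
  k3 = f(0.190000, -1.133519) = 2.184263
  k4 = f(0.380000, -0.699980) = 1.693651
  p ← -1.530000 + (0.38/6)·(k1 + 2k2 + 2k3 + k4) = -0.717074
p(0.38) ≈ -0.7171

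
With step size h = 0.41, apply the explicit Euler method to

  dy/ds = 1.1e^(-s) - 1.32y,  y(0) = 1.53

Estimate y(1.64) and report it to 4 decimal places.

0.3973

Euler: y_{n+1} = y_n + h·f(s_n, y_n).
s=0.000000, y=1.530000: f=-0.919600 → y ← 1.530000 + 0.41·(-0.919600) = 1.152964
s=0.410000, y=1.152964: f=-0.791897 → y ← 1.152964 + 0.41·(-0.791897) = 0.828286
s=0.820000, y=0.828286: f=-0.608863 → y ← 0.828286 + 0.41·(-0.608863) = 0.578652
s=1.230000, y=0.578652: f=-0.442299 → y ← 0.578652 + 0.41·(-0.442299) = 0.397310
y(1.64) ≈ 0.3973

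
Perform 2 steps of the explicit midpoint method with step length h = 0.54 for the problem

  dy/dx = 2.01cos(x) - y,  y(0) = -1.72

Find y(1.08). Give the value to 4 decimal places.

0.3220

Midpoint: k1 = f(x_n, y_n); k2 = f(x_n + h/2, y_n + (h/2)·k1); y_{n+1} = y_n + h·k2.
x=0.000000, y=-1.720000:
  k1 = f(0.000000, -1.720000) = 3.730000
  k2 = f(0.270000, -0.712900) = 2.650080
  y ← -1.720000 + 0.54·2.650080 = -0.288957
x=0.540000, y=-0.288957:
  k1 = f(0.540000, -0.288957) = 2.012952
  k2 = f(0.810000, 0.254540) = 1.131352
  y ← -0.288957 + 0.54·1.131352 = 0.321973
y(1.08) ≈ 0.3220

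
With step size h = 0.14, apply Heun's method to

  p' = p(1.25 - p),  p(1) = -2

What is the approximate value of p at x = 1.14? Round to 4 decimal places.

Heun: k1 = f(x_n, p_n); k2 = f(x_n + h, p_n + h·k1); p_{n+1} = p_n + (h/2)·(k1 + k2).
x=1.000000, p=-2.000000:
  k1 = f(1.000000, -2.000000) = -6.500000
  k2 = f(1.140000, -2.910000) = -12.105600
  p ← -2.000000 + (0.14/2)·(-6.500000 + (-12.105600)) = -3.302392
p(1.14) ≈ -3.3024

-3.3024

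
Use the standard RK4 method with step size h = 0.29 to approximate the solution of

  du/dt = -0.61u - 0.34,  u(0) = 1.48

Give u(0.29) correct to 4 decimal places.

RK4: k1 = f(t_n, u_n); k2 = f(t_n + h/2, u_n + (h/2)·k1); k3 = f(t_n + h/2, u_n + (h/2)·k2); k4 = f(t_n + h, u_n + h·k3); u_{n+1} = u_n + (h/6)·(k1 + 2k2 + 2k3 + k4).
t=0.000000, u=1.480000:
  k1 = f(0.000000, 1.480000) = -1.242800
  k2 = f(0.145000, 1.299794) = -1.132874
  k3 = f(0.145000, 1.315733) = -1.142597
  k4 = f(0.290000, 1.148647) = -1.040675
  u ← 1.480000 + (0.29/6)·(k1 + 2k2 + 2k3 + k4) = 1.149670
u(0.29) ≈ 1.1497

1.1497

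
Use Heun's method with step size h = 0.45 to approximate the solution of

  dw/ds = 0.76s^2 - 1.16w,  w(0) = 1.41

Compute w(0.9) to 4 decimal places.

0.7083

Heun: k1 = f(s_n, w_n); k2 = f(s_n + h, w_n + h·k1); w_{n+1} = w_n + (h/2)·(k1 + k2).
s=0.000000, w=1.410000:
  k1 = f(0.000000, 1.410000) = -1.635600
  k2 = f(0.450000, 0.673980) = -0.627917
  w ← 1.410000 + (0.45/2)·(-1.635600 + (-0.627917)) = 0.900709
s=0.450000, w=0.900709:
  k1 = f(0.450000, 0.900709) = -0.890922
  k2 = f(0.900000, 0.499794) = 0.035839
  w ← 0.900709 + (0.45/2)·(-0.890922 + 0.035839) = 0.708315
w(0.9) ≈ 0.7083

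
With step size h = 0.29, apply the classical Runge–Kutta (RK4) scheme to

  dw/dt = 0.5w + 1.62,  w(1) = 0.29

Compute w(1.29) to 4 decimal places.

RK4: k1 = f(t_n, w_n); k2 = f(t_n + h/2, w_n + (h/2)·k1); k3 = f(t_n + h/2, w_n + (h/2)·k2); k4 = f(t_n + h, w_n + h·k3); w_{n+1} = w_n + (h/6)·(k1 + 2k2 + 2k3 + k4).
t=1.000000, w=0.290000:
  k1 = f(1.000000, 0.290000) = 1.765000
  k2 = f(1.145000, 0.545925) = 1.892963
  k3 = f(1.145000, 0.564480) = 1.902240
  k4 = f(1.290000, 0.841650) = 2.040825
  w ← 0.290000 + (0.29/6)·(k1 + 2k2 + 2k3 + k4) = 0.840818
w(1.29) ≈ 0.8408

0.8408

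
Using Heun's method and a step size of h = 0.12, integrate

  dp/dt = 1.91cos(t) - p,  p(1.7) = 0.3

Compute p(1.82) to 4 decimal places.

0.2249

Heun: k1 = f(t_n, p_n); k2 = f(t_n + h, p_n + h·k1); p_{n+1} = p_n + (h/2)·(k1 + k2).
t=1.700000, p=0.300000:
  k1 = f(1.700000, 0.300000) = -0.546093
  k2 = f(1.820000, 0.234469) = -0.705537
  p ← 0.300000 + (0.12/2)·(-0.546093 + (-0.705537)) = 0.224902
p(1.82) ≈ 0.2249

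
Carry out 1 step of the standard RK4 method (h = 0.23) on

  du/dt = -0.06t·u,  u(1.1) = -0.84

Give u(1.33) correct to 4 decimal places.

-0.8260

RK4: k1 = f(t_n, u_n); k2 = f(t_n + h/2, u_n + (h/2)·k1); k3 = f(t_n + h/2, u_n + (h/2)·k2); k4 = f(t_n + h, u_n + h·k3); u_{n+1} = u_n + (h/6)·(k1 + 2k2 + 2k3 + k4).
t=1.100000, u=-0.840000:
  k1 = f(1.100000, -0.840000) = 0.055440
  k2 = f(1.215000, -0.833624) = 0.060771
  k3 = f(1.215000, -0.833011) = 0.060727
  k4 = f(1.330000, -0.826033) = 0.065917
  u ← -0.840000 + (0.23/6)·(k1 + 2k2 + 2k3 + k4) = -0.826033
u(1.33) ≈ -0.8260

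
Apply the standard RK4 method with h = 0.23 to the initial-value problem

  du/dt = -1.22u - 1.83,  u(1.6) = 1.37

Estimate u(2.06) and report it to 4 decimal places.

0.1375

RK4: k1 = f(t_n, u_n); k2 = f(t_n + h/2, u_n + (h/2)·k1); k3 = f(t_n + h/2, u_n + (h/2)·k2); k4 = f(t_n + h, u_n + h·k3); u_{n+1} = u_n + (h/6)·(k1 + 2k2 + 2k3 + k4).
t=1.600000, u=1.370000:
  k1 = f(1.600000, 1.370000) = -3.501400
  k2 = f(1.715000, 0.967339) = -3.010154
  k3 = f(1.715000, 1.023832) = -3.079075
  k4 = f(1.830000, 0.661813) = -2.637411
  u ← 1.370000 + (0.23/6)·(k1 + 2k2 + 2k3 + k4) = 0.667838
t=1.830000, u=0.667838:
  k1 = f(1.830000, 0.667838) = -2.644762
  k2 = f(1.945000, 0.363690) = -2.273702
  k3 = f(1.945000, 0.406362) = -2.325762
  k4 = f(2.060000, 0.132913) = -1.992154
  u ← 0.667838 + (0.23/6)·(k1 + 2k2 + 2k3 + k4) = 0.137464
u(2.06) ≈ 0.1375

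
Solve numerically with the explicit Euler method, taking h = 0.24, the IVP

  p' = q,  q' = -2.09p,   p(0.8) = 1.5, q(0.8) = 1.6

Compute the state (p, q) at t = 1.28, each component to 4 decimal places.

2.0874, -0.0974

Euler on (p,q): p_{n+1} = p_n + h·p', q_{n+1} = q_n + h·q'.
0.800000: (1.500000, 1.600000); f=(1.600000, -3.135000) → (1.884000, 0.847600)
1.040000: (1.884000, 0.847600); f=(0.847600, -3.937560) → (2.087424, -0.097414)
(p(1.28), q(1.28)) ≈ (2.0874, -0.0974)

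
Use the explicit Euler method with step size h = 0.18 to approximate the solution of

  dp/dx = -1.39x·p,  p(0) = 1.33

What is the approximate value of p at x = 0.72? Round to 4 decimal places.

0.9996

Euler: p_{n+1} = p_n + h·f(x_n, p_n).
x=0.000000, p=1.330000: f=0.000000 → p ← 1.330000 + 0.18·0.000000 = 1.330000
x=0.180000, p=1.330000: f=-0.332766 → p ← 1.330000 + 0.18·(-0.332766) = 1.270102
x=0.360000, p=1.270102: f=-0.635559 → p ← 1.270102 + 0.18·(-0.635559) = 1.155701
x=0.540000, p=1.155701: f=-0.867470 → p ← 1.155701 + 0.18·(-0.867470) = 0.999557
p(0.72) ≈ 0.9996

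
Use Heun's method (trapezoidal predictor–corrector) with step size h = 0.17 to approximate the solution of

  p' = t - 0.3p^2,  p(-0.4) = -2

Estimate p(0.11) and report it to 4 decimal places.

Heun: k1 = f(t_n, p_n); k2 = f(t_n + h, p_n + h·k1); p_{n+1} = p_n + (h/2)·(k1 + k2).
t=-0.400000, p=-2.000000:
  k1 = f(-0.400000, -2.000000) = -1.600000
  k2 = f(-0.230000, -2.272000) = -1.778595
  p ← -2.000000 + (0.17/2)·(-1.600000 + (-1.778595)) = -2.287181
t=-0.230000, p=-2.287181:
  k1 = f(-0.230000, -2.287181) = -1.799359
  k2 = f(-0.060000, -2.593072) = -2.077206
  p ← -2.287181 + (0.17/2)·(-1.799359 + (-2.077206)) = -2.616689
t=-0.060000, p=-2.616689:
  k1 = f(-0.060000, -2.616689) = -2.114118
  k2 = f(0.110000, -2.976089) = -2.547131
  p ← -2.616689 + (0.17/2)·(-2.114118 + (-2.547131)) = -3.012895
p(0.11) ≈ -3.0129

-3.0129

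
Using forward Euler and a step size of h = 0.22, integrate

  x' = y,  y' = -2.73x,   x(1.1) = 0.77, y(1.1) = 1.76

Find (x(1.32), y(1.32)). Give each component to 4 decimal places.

Euler on (x,y): x_{n+1} = x_n + h·x', y_{n+1} = y_n + h·y'.
1.100000: (0.770000, 1.760000); f=(1.760000, -2.102100) → (1.157200, 1.297538)
(x(1.32), y(1.32)) ≈ (1.1572, 1.2975)

1.1572, 1.2975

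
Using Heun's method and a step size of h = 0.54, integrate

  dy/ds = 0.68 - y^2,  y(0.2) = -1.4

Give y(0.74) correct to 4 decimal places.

-2.7427

Heun: k1 = f(s_n, y_n); k2 = f(s_n + h, y_n + h·k1); y_{n+1} = y_n + (h/2)·(k1 + k2).
s=0.200000, y=-1.400000:
  k1 = f(0.200000, -1.400000) = -1.280000
  k2 = f(0.740000, -2.091200) = -3.693117
  y ← -1.400000 + (0.54/2)·(-1.280000 + (-3.693117)) = -2.742742
y(0.74) ≈ -2.7427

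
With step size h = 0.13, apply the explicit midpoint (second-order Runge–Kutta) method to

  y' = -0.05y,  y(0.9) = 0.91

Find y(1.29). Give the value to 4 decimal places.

0.8924

Midpoint: k1 = f(x_n, y_n); k2 = f(x_n + h/2, y_n + (h/2)·k1); y_{n+1} = y_n + h·k2.
x=0.900000, y=0.910000:
  k1 = f(0.900000, 0.910000) = -0.045500
  k2 = f(0.965000, 0.907043) = -0.045352
  y ← 0.910000 + 0.13·(-0.045352) = 0.904104
x=1.030000, y=0.904104:
  k1 = f(1.030000, 0.904104) = -0.045205
  k2 = f(1.095000, 0.901166) = -0.045058
  y ← 0.904104 + 0.13·(-0.045058) = 0.898247
x=1.160000, y=0.898247:
  k1 = f(1.160000, 0.898247) = -0.044912
  k2 = f(1.225000, 0.895327) = -0.044766
  y ← 0.898247 + 0.13·(-0.044766) = 0.892427
y(1.29) ≈ 0.8924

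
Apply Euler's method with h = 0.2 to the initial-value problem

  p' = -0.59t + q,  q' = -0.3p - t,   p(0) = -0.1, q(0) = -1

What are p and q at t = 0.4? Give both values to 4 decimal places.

Euler on (p,q): p_{n+1} = p_n + h·p', q_{n+1} = q_n + h·q'.
0.000000: (-0.100000, -1.000000); f=(-1.000000, 0.030000) → (-0.300000, -0.994000)
0.200000: (-0.300000, -0.994000); f=(-1.112000, -0.110000) → (-0.522400, -1.016000)
(p(0.4), q(0.4)) ≈ (-0.5224, -1.0160)

-0.5224, -1.0160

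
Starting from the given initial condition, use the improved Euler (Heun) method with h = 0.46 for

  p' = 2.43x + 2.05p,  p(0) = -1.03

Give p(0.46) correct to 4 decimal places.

Heun: k1 = f(x_n, p_n); k2 = f(x_n + h, p_n + h·k1); p_{n+1} = p_n + (h/2)·(k1 + k2).
x=0.000000, p=-1.030000:
  k1 = f(0.000000, -1.030000) = -2.111500
  k2 = f(0.460000, -2.001290) = -2.984844
  p ← -1.030000 + (0.46/2)·(-2.111500 + (-2.984844)) = -2.202159
p(0.46) ≈ -2.2022

-2.2022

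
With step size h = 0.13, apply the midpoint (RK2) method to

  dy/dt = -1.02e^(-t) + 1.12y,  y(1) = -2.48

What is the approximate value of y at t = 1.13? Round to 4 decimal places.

-2.9166

Midpoint: k1 = f(t_n, y_n); k2 = f(t_n + h/2, y_n + (h/2)·k1); y_{n+1} = y_n + h·k2.
t=1.000000, y=-2.480000:
  k1 = f(1.000000, -2.480000) = -3.152837
  k2 = f(1.065000, -2.684934) = -3.358749
  y ← -2.480000 + 0.13·(-3.358749) = -2.916637
y(1.13) ≈ -2.9166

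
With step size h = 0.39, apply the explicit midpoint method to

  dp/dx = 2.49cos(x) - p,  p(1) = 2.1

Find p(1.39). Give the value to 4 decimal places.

1.6948

Midpoint: k1 = f(x_n, p_n); k2 = f(x_n + h/2, p_n + (h/2)·k1); p_{n+1} = p_n + h·k2.
x=1.000000, p=2.100000:
  k1 = f(1.000000, 2.100000) = -0.754647
  k2 = f(1.195000, 1.952844) = -1.038980
  p ← 2.100000 + 0.39·(-1.038980) = 1.694798
p(1.39) ≈ 1.6948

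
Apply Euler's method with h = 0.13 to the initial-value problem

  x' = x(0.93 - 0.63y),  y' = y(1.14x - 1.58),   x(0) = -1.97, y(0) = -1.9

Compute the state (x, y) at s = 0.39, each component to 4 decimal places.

Euler on (x,y): x_{n+1} = x_n + h·x', y_{n+1} = y_n + h·y'.
0.000000: (-1.970000, -1.900000); f=(-4.190190, 7.269020) → (-2.514725, -0.955027)
0.130000: (-2.514725, -0.955027); f=(-3.851721, 4.246803) → (-3.015448, -0.402943)
0.260000: (-3.015448, -0.402943); f=(-3.569851, 2.021812) → (-3.479529, -0.140108)
(x(0.39), y(0.39)) ≈ (-3.4795, -0.1401)

-3.4795, -0.1401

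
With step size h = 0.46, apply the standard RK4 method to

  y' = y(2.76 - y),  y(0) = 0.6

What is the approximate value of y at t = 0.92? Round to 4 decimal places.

RK4: k1 = f(t_n, y_n); k2 = f(t_n + h/2, y_n + (h/2)·k1); k3 = f(t_n + h/2, y_n + (h/2)·k2); k4 = f(t_n + h, y_n + h·k3); y_{n+1} = y_n + (h/6)·(k1 + 2k2 + 2k3 + k4).
t=0.000000, y=0.600000:
  k1 = f(0.000000, 0.600000) = 1.296000
  k2 = f(0.230000, 0.898080) = 1.672153
  k3 = f(0.230000, 0.984595) = 1.748055
  k4 = f(0.460000, 1.404105) = 1.903819
  y ← 0.600000 + (0.46/6)·(k1 + 2k2 + 2k3 + k4) = 1.369751
t=0.460000, y=1.369751:
  k1 = f(0.460000, 1.369751) = 1.904295
  k2 = f(0.690000, 1.807739) = 1.721439
  k3 = f(0.690000, 1.765682) = 1.755649
  k4 = f(0.920000, 2.177350) = 1.268633
  y ← 1.369751 + (0.46/6)·(k1 + 2k2 + 2k3 + k4) = 2.146163
y(0.92) ≈ 2.1462

2.1462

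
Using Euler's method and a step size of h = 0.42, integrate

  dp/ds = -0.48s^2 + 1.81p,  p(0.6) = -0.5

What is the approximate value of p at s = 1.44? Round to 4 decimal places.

-1.8866

Euler: p_{n+1} = p_n + h·f(s_n, p_n).
s=0.600000, p=-0.500000: f=-1.077800 → p ← -0.500000 + 0.42·(-1.077800) = -0.952676
s=1.020000, p=-0.952676: f=-2.223736 → p ← -0.952676 + 0.42·(-2.223736) = -1.886645
p(1.44) ≈ -1.8866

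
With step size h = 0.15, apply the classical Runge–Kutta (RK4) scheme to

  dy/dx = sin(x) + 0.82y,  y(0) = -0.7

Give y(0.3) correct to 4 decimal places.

RK4: k1 = f(x_n, y_n); k2 = f(x_n + h/2, y_n + (h/2)·k1); k3 = f(x_n + h/2, y_n + (h/2)·k2); k4 = f(x_n + h, y_n + h·k3); y_{n+1} = y_n + (h/6)·(k1 + 2k2 + 2k3 + k4).
x=0.000000, y=-0.700000:
  k1 = f(0.000000, -0.700000) = -0.574000
  k2 = f(0.075000, -0.743050) = -0.534371
  k3 = f(0.075000, -0.740078) = -0.531934
  k4 = f(0.150000, -0.779790) = -0.489990
  y ← -0.700000 + (0.15/6)·(k1 + 2k2 + 2k3 + k4) = -0.779915
x=0.150000, y=-0.779915:
  k1 = f(0.150000, -0.779915) = -0.490092
  k2 = f(0.225000, -0.816672) = -0.446565
  k3 = f(0.225000, -0.813407) = -0.443888
  k4 = f(0.300000, -0.846498) = -0.398608
  y ← -0.779915 + (0.15/6)·(k1 + 2k2 + 2k3 + k4) = -0.846655
y(0.3) ≈ -0.8467

-0.8467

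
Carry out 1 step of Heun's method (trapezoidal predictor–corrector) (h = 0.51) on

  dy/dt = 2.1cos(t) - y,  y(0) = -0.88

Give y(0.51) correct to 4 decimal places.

0.1841

Heun: k1 = f(t_n, y_n); k2 = f(t_n + h, y_n + h·k1); y_{n+1} = y_n + (h/2)·(k1 + k2).
t=0.000000, y=-0.880000:
  k1 = f(0.000000, -0.880000) = 2.980000
  k2 = f(0.510000, 0.639800) = 1.192963
  y ← -0.880000 + (0.51/2)·(2.980000 + 1.192963) = 0.184106
y(0.51) ≈ 0.1841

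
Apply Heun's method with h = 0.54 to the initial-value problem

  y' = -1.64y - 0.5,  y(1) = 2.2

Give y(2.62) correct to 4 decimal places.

Heun: k1 = f(x_n, y_n); k2 = f(x_n + h, y_n + h·k1); y_{n+1} = y_n + (h/2)·(k1 + k2).
x=1.000000, y=2.200000:
  k1 = f(1.000000, 2.200000) = -4.108000
  k2 = f(1.540000, -0.018320) = -0.469955
  y ← 2.200000 + (0.54/2)·(-4.108000 + (-0.469955)) = 0.963952
x=1.540000, y=0.963952:
  k1 = f(1.540000, 0.963952) = -2.080881
  k2 = f(2.080000, -0.159724) = -0.238053
  y ← 0.963952 + (0.54/2)·(-2.080881 + (-0.238053)) = 0.337840
x=2.080000, y=0.337840:
  k1 = f(2.080000, 0.337840) = -1.054057
  k2 = f(2.620000, -0.231351) = -0.120584
  y ← 0.337840 + (0.54/2)·(-1.054057 + (-0.120584)) = 0.020687
y(2.62) ≈ 0.0207

0.0207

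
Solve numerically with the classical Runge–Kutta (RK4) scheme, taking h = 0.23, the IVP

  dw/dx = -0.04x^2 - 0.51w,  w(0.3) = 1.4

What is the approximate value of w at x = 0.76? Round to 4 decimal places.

1.1022

RK4: k1 = f(x_n, w_n); k2 = f(x_n + h/2, w_n + (h/2)·k1); k3 = f(x_n + h/2, w_n + (h/2)·k2); k4 = f(x_n + h, w_n + h·k3); w_{n+1} = w_n + (h/6)·(k1 + 2k2 + 2k3 + k4).
x=0.300000, w=1.400000:
  k1 = f(0.300000, 1.400000) = -0.717600
  k2 = f(0.415000, 1.317476) = -0.678802
  k3 = f(0.415000, 1.321938) = -0.681077
  k4 = f(0.530000, 1.243352) = -0.645346
  w ← 1.400000 + (0.23/6)·(k1 + 2k2 + 2k3 + k4) = 1.243496
x=0.530000, w=1.243496:
  k1 = f(0.530000, 1.243496) = -0.645419
  k2 = f(0.645000, 1.169273) = -0.612970
  k3 = f(0.645000, 1.173005) = -0.614873
  k4 = f(0.760000, 1.102075) = -0.585162
  w ← 1.243496 + (0.23/6)·(k1 + 2k2 + 2k3 + k4) = 1.102189
w(0.76) ≈ 1.1022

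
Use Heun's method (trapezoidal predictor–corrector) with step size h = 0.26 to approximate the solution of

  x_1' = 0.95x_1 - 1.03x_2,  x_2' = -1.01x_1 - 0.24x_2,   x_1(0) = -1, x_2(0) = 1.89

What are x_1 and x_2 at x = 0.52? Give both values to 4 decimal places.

-3.0716, 2.6103

Heun on (x_1,x_2): k1 = f(x_n, state_n); k2 = f(x_n + h, state_n + h·k1); state_{n+1} = state_n + (h/2)·(k1 + k2).
0.000000: (-1.000000, 1.890000)
  k1 = (-2.896700, 0.556400)
  predictor → (-1.753142, 2.034664)
  k2 = (-3.761189, 1.282354)
  → (-1.865526, 2.129038)
0.260000: (-1.865526, 2.129038)
  k1 = (-3.965158, 1.373212)
  predictor → (-2.896467, 2.486073)
  k2 = (-5.312299, 2.328774)
  → (-3.071595, 2.610296)
(x_1(0.52), x_2(0.52)) ≈ (-3.0716, 2.6103)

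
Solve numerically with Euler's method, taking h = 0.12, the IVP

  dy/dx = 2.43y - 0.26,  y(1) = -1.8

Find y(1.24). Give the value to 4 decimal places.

Euler: y_{n+1} = y_n + h·f(x_n, y_n).
x=1.000000, y=-1.800000: f=-4.634000 → y ← -1.800000 + 0.12·(-4.634000) = -2.356080
x=1.120000, y=-2.356080: f=-5.985274 → y ← -2.356080 + 0.12·(-5.985274) = -3.074313
y(1.24) ≈ -3.0743

-3.0743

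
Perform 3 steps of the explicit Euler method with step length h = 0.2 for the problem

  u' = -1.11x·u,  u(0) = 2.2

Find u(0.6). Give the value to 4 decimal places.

Euler: u_{n+1} = u_n + h·f(x_n, u_n).
x=0.000000, u=2.200000: f=0.000000 → u ← 2.200000 + 0.2·0.000000 = 2.200000
x=0.200000, u=2.200000: f=-0.488400 → u ← 2.200000 + 0.2·(-0.488400) = 2.102320
x=0.400000, u=2.102320: f=-0.933430 → u ← 2.102320 + 0.2·(-0.933430) = 1.915634
u(0.6) ≈ 1.9156

1.9156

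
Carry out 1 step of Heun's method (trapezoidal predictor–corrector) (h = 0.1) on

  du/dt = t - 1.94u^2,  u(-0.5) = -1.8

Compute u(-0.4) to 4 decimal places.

Heun: k1 = f(t_n, u_n); k2 = f(t_n + h, u_n + h·k1); u_{n+1} = u_n + (h/2)·(k1 + k2).
t=-0.500000, u=-1.800000:
  k1 = f(-0.500000, -1.800000) = -6.785600
  k2 = f(-0.400000, -2.478560) = -12.317924
  u ← -1.800000 + (0.1/2)·(-6.785600 + (-12.317924)) = -2.755176
u(-0.4) ≈ -2.7552

-2.7552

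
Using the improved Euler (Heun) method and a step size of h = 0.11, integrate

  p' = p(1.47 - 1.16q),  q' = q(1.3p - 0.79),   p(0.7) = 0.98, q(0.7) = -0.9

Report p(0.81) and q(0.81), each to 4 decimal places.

1.2923, -0.9676

Heun on (p,q): k1 = f(s_n, state_n); k2 = f(s_n + h, state_n + h·k1); state_{n+1} = state_n + (h/2)·(k1 + k2).
0.700000: (0.980000, -0.900000)
  k1 = (2.463720, -0.435600)
  predictor → (1.251009, -0.947916)
  k2 = (3.214571, -0.792753)
  → (1.292306, -0.967559)
(p(0.81), q(0.81)) ≈ (1.2923, -0.9676)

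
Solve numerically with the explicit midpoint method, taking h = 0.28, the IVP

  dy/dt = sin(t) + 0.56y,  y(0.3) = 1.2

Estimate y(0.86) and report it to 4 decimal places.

Midpoint: k1 = f(t_n, y_n); k2 = f(t_n + h/2, y_n + (h/2)·k1); y_{n+1} = y_n + h·k2.
t=0.300000, y=1.200000:
  k1 = f(0.300000, 1.200000) = 0.967520
  k2 = f(0.440000, 1.335453) = 1.173793
  y ← 1.200000 + 0.28·1.173793 = 1.528662
t=0.580000, y=1.528662:
  k1 = f(0.580000, 1.528662) = 1.404075
  k2 = f(0.720000, 1.725233) = 1.625515
  y ← 1.528662 + 0.28·1.625515 = 1.983806
y(0.86) ≈ 1.9838

1.9838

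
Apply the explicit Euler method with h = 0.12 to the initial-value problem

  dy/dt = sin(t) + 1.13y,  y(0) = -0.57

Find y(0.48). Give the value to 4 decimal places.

-0.8547

Euler: y_{n+1} = y_n + h·f(t_n, y_n).
t=0.000000, y=-0.570000: f=-0.644100 → y ← -0.570000 + 0.12·(-0.644100) = -0.647292
t=0.120000, y=-0.647292: f=-0.611728 → y ← -0.647292 + 0.12·(-0.611728) = -0.720699
t=0.240000, y=-0.720699: f=-0.576688 → y ← -0.720699 + 0.12·(-0.576688) = -0.789902
t=0.360000, y=-0.789902: f=-0.540315 → y ← -0.789902 + 0.12·(-0.540315) = -0.854740
y(0.48) ≈ -0.8547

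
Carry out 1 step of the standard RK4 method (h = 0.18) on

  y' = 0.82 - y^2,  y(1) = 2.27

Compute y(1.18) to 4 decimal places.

1.7202

RK4: k1 = f(x_n, y_n); k2 = f(x_n + h/2, y_n + (h/2)·k1); k3 = f(x_n + h/2, y_n + (h/2)·k2); k4 = f(x_n + h, y_n + h·k3); y_{n+1} = y_n + (h/6)·(k1 + 2k2 + 2k3 + k4).
x=1.000000, y=2.270000:
  k1 = f(1.000000, 2.270000) = -4.332900
  k2 = f(1.090000, 1.880039) = -2.714547
  k3 = f(1.090000, 2.025691) = -3.283423
  k4 = f(1.180000, 1.678984) = -1.998987
  y ← 2.270000 + (0.18/6)·(k1 + 2k2 + 2k3 + k4) = 1.720165
y(1.18) ≈ 1.7202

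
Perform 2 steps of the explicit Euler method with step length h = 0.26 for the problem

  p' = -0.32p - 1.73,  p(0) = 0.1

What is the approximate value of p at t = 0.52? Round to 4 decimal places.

Euler: p_{n+1} = p_n + h·f(t_n, p_n).
t=0.000000, p=0.100000: f=-1.762000 → p ← 0.100000 + 0.26·(-1.762000) = -0.358120
t=0.260000, p=-0.358120: f=-1.615402 → p ← -0.358120 + 0.26·(-1.615402) = -0.778124
p(0.52) ≈ -0.7781

-0.7781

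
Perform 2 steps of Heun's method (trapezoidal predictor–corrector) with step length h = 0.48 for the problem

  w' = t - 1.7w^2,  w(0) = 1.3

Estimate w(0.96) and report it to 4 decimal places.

0.7421

Heun: k1 = f(t_n, w_n); k2 = f(t_n + h, w_n + h·k1); w_{n+1} = w_n + (h/2)·(k1 + k2).
t=0.000000, w=1.300000:
  k1 = f(0.000000, 1.300000) = -2.873000
  k2 = f(0.480000, -0.079040) = 0.469380
  w ← 1.300000 + (0.48/2)·(-2.873000 + 0.469380) = 0.723131
t=0.480000, w=0.723131:
  k1 = f(0.480000, 0.723131) = -0.408962
  k2 = f(0.960000, 0.526830) = 0.488166
  w ← 0.723131 + (0.48/2)·(-0.408962 + 0.488166) = 0.742140
w(0.96) ≈ 0.7421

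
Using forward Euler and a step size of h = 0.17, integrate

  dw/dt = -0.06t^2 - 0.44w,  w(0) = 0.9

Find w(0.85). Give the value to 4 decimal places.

0.6017

Euler: w_{n+1} = w_n + h·f(t_n, w_n).
t=0.000000, w=0.900000: f=-0.396000 → w ← 0.900000 + 0.17·(-0.396000) = 0.832680
t=0.170000, w=0.832680: f=-0.368113 → w ← 0.832680 + 0.17·(-0.368113) = 0.770101
t=0.340000, w=0.770101: f=-0.345780 → w ← 0.770101 + 0.17·(-0.345780) = 0.711318
t=0.510000, w=0.711318: f=-0.328586 → w ← 0.711318 + 0.17·(-0.328586) = 0.655458
t=0.680000, w=0.655458: f=-0.316146 → w ← 0.655458 + 0.17·(-0.316146) = 0.601714
w(0.85) ≈ 0.6017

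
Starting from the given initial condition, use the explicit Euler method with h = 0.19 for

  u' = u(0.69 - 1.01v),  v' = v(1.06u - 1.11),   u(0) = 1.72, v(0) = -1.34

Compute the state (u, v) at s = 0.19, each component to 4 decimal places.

Euler on (u,v): u_{n+1} = u_n + h·u', v_{n+1} = v_n + h·v'.
0.000000: (1.720000, -1.340000); f=(3.514648, -0.955688) → (2.387783, -1.521581)
(u(0.19), v(0.19)) ≈ (2.3878, -1.5216)

2.3878, -1.5216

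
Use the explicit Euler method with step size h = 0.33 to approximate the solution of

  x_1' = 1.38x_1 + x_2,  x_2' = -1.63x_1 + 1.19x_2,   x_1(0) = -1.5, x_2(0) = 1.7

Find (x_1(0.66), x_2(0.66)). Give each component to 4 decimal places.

-1.3132, 5.2936

Euler on (x_1,x_2): x_1_{n+1} = x_1_n + h·x_1', x_2_{n+1} = x_2_n + h·x_2'.
0.000000: (-1.500000, 1.700000); f=(-0.370000, 4.468000) → (-1.622100, 3.174440)
0.330000: (-1.622100, 3.174440); f=(0.935942, 6.421607) → (-1.313239, 5.293570)
(x_1(0.66), x_2(0.66)) ≈ (-1.3132, 5.2936)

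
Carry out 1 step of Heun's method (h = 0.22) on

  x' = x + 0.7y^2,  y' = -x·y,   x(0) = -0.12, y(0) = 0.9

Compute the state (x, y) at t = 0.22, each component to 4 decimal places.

Heun on (x,y): k1 = f(t_n, state_n); k2 = f(t_n + h, state_n + h·k1); state_{n+1} = state_n + (h/2)·(k1 + k2).
0.000000: (-0.120000, 0.900000)
  k1 = (0.447000, 0.108000)
  predictor → (-0.021660, 0.923760)
  k2 = (0.575673, 0.020009)
  → (-0.007506, 0.914081)
(x(0.22), y(0.22)) ≈ (-0.0075, 0.9141)

-0.0075, 0.9141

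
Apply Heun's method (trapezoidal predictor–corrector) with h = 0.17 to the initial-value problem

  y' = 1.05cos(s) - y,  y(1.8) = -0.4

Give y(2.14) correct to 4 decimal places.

-0.4056

Heun: k1 = f(s_n, y_n); k2 = f(s_n + h, y_n + h·k1); y_{n+1} = y_n + (h/2)·(k1 + k2).
s=1.800000, y=-0.400000:
  k1 = f(1.800000, -0.400000) = 0.161438
  k2 = f(1.970000, -0.372556) = -0.035563
  y ← -0.400000 + (0.17/2)·(0.161438 + (-0.035563)) = -0.389301
s=1.970000, y=-0.389301:
  k1 = f(1.970000, -0.389301) = -0.018818
  k2 = f(2.140000, -0.392500) = -0.173410
  y ← -0.389301 + (0.17/2)·(-0.018818 + (-0.173410)) = -0.405640
y(2.14) ≈ -0.4056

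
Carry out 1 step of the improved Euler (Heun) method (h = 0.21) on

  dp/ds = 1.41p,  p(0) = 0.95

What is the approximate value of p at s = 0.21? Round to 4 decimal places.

Heun: k1 = f(s_n, p_n); k2 = f(s_n + h, p_n + h·k1); p_{n+1} = p_n + (h/2)·(k1 + k2).
s=0.000000, p=0.950000:
  k1 = f(0.000000, 0.950000) = 1.339500
  k2 = f(0.210000, 1.231295) = 1.736126
  p ← 0.950000 + (0.21/2)·(1.339500 + 1.736126) = 1.272941
p(0.21) ≈ 1.2729

1.2729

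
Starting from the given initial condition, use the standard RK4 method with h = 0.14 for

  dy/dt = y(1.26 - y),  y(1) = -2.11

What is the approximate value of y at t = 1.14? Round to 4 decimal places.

RK4: k1 = f(t_n, y_n); k2 = f(t_n + h/2, y_n + (h/2)·k1); k3 = f(t_n + h/2, y_n + (h/2)·k2); k4 = f(t_n + h, y_n + h·k3); y_{n+1} = y_n + (h/6)·(k1 + 2k2 + 2k3 + k4).
t=1.000000, y=-2.110000:
  k1 = f(1.000000, -2.110000) = -7.110700
  k2 = f(1.070000, -2.607749) = -10.086119
  k3 = f(1.070000, -2.816028) = -11.478211
  k4 = f(1.140000, -3.716950) = -18.499070
  y ← -2.110000 + (0.14/6)·(k1 + 2k2 + 2k3 + k4) = -3.713897
y(1.14) ≈ -3.7139

-3.7139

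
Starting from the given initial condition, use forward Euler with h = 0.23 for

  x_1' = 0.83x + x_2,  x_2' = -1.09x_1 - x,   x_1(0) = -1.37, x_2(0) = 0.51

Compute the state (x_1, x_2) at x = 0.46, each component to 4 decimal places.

-1.0125, 1.1146

Euler on (x_1,x_2): x_1_{n+1} = x_1_n + h·x_1', x_2_{n+1} = x_2_n + h·x_2'.
0.000000: (-1.370000, 0.510000); f=(0.510000, 1.493300) → (-1.252700, 0.853459)
0.230000: (-1.252700, 0.853459); f=(1.044359, 1.135443) → (-1.012497, 1.114611)
(x_1(0.46), x_2(0.46)) ≈ (-1.0125, 1.1146)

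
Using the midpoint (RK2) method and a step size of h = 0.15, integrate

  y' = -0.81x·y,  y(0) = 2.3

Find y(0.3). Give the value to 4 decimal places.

Midpoint: k1 = f(x_n, y_n); k2 = f(x_n + h/2, y_n + (h/2)·k1); y_{n+1} = y_n + h·k2.
x=0.000000, y=2.300000:
  k1 = f(0.000000, 2.300000) = 0.000000
  k2 = f(0.075000, 2.300000) = -0.139725
  y ← 2.300000 + 0.15·(-0.139725) = 2.279041
x=0.150000, y=2.279041:
  k1 = f(0.150000, 2.279041) = -0.276904
  k2 = f(0.225000, 2.258273) = -0.411570
  y ← 2.279041 + 0.15·(-0.411570) = 2.217306
y(0.3) ≈ 2.2173

2.2173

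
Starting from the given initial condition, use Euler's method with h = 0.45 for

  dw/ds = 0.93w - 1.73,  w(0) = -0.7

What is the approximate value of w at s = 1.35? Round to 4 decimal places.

Euler: w_{n+1} = w_n + h·f(s_n, w_n).
s=0.000000, w=-0.700000: f=-2.381000 → w ← -0.700000 + 0.45·(-2.381000) = -1.771450
s=0.450000, w=-1.771450: f=-3.377449 → w ← -1.771450 + 0.45·(-3.377449) = -3.291302
s=0.900000, w=-3.291302: f=-4.790911 → w ← -3.291302 + 0.45·(-4.790911) = -5.447212
w(1.35) ≈ -5.4472

-5.4472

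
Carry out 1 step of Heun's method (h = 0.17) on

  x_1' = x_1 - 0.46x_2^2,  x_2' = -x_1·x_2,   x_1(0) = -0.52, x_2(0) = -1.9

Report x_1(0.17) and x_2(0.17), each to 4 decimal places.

-0.9483, -2.1405

Heun on (x_1,x_2): k1 = f(t_n, state_n); k2 = f(t_n + h, state_n + h·k1); state_{n+1} = state_n + (h/2)·(k1 + k2).
0.000000: (-0.520000, -1.900000)
  k1 = (-2.180600, -0.988000)
  predictor → (-0.890702, -2.067960)
  k2 = (-2.857873, -1.841936)
  → (-0.948270, -2.140545)
(x_1(0.17), x_2(0.17)) ≈ (-0.9483, -2.1405)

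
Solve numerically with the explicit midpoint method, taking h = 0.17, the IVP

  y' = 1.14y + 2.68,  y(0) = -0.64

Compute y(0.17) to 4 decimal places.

Midpoint: k1 = f(x_n, y_n); k2 = f(x_n + h/2, y_n + (h/2)·k1); y_{n+1} = y_n + h·k2.
x=0.000000, y=-0.640000:
  k1 = f(0.000000, -0.640000) = 1.950400
  k2 = f(0.085000, -0.474216) = 2.139394
  y ← -0.640000 + 0.17·2.139394 = -0.276303
y(0.17) ≈ -0.2763

-0.2763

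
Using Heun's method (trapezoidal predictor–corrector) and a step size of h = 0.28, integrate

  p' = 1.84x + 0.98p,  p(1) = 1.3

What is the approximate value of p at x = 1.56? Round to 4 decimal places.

Heun: k1 = f(x_n, p_n); k2 = f(x_n + h, p_n + h·k1); p_{n+1} = p_n + (h/2)·(k1 + k2).
x=1.000000, p=1.300000:
  k1 = f(1.000000, 1.300000) = 3.114000
  k2 = f(1.280000, 2.171920) = 4.483682
  p ← 1.300000 + (0.28/2)·(3.114000 + 4.483682) = 2.363675
x=1.280000, p=2.363675:
  k1 = f(1.280000, 2.363675) = 4.671602
  k2 = f(1.560000, 3.671724) = 6.468689
  p ← 2.363675 + (0.28/2)·(4.671602 + 6.468689) = 3.923316
p(1.56) ≈ 3.9233

3.9233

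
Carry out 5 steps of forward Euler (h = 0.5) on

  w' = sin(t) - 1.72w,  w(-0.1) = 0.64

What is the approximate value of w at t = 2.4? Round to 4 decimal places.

0.5504

Euler: w_{n+1} = w_n + h·f(t_n, w_n).
t=-0.100000, w=0.640000: f=-1.200633 → w ← 0.640000 + 0.5·(-1.200633) = 0.039683
t=0.400000, w=0.039683: f=0.321163 → w ← 0.039683 + 0.5·0.321163 = 0.200265
t=0.900000, w=0.200265: f=0.438871 → w ← 0.200265 + 0.5·0.438871 = 0.419701
t=1.400000, w=0.419701: f=0.263565 → w ← 0.419701 + 0.5·0.263565 = 0.551483
t=1.900000, w=0.551483: f=-0.002251 → w ← 0.551483 + 0.5·(-0.002251) = 0.550358
w(2.4) ≈ 0.5504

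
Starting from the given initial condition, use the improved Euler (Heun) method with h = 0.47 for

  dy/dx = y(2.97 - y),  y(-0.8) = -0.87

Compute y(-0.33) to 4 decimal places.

Heun: k1 = f(x_n, y_n); k2 = f(x_n + h, y_n + h·k1); y_{n+1} = y_n + (h/2)·(k1 + k2).
x=-0.800000, y=-0.870000:
  k1 = f(-0.800000, -0.870000) = -3.340800
  k2 = f(-0.330000, -2.440176) = -13.201782
  y ← -0.870000 + (0.47/2)·(-3.340800 + (-13.201782)) = -4.757507
y(-0.33) ≈ -4.7575

-4.7575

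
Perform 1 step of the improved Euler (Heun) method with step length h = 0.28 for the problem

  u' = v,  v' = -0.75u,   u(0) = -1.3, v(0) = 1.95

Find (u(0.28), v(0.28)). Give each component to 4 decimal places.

Heun on (u,v): k1 = f(t_n, state_n); k2 = f(t_n + h, state_n + h·k1); state_{n+1} = state_n + (h/2)·(k1 + k2).
0.000000: (-1.300000, 1.950000)
  k1 = (1.950000, 0.975000)
  predictor → (-0.754000, 2.223000)
  k2 = (2.223000, 0.565500)
  → (-0.715780, 2.165670)
(u(0.28), v(0.28)) ≈ (-0.7158, 2.1657)

-0.7158, 2.1657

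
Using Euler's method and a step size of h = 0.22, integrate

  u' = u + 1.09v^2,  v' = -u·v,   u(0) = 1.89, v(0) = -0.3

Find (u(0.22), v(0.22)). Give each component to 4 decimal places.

Euler on (u,v): u_{n+1} = u_n + h·u', v_{n+1} = v_n + h·v'.
0.000000: (1.890000, -0.300000); f=(1.988100, 0.567000) → (2.327382, -0.175260)
(u(0.22), v(0.22)) ≈ (2.3274, -0.1753)

2.3274, -0.1753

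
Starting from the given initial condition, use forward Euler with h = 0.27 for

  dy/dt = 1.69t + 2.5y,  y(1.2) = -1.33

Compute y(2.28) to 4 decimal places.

Euler: y_{n+1} = y_n + h·f(t_n, y_n).
t=1.200000, y=-1.330000: f=-1.297000 → y ← -1.330000 + 0.27·(-1.297000) = -1.680190
t=1.470000, y=-1.680190: f=-1.716175 → y ← -1.680190 + 0.27·(-1.716175) = -2.143557
t=1.740000, y=-2.143557: f=-2.418293 → y ← -2.143557 + 0.27·(-2.418293) = -2.796496
t=2.010000, y=-2.796496: f=-3.594341 → y ← -2.796496 + 0.27·(-3.594341) = -3.766968
y(2.28) ≈ -3.7670

-3.7670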